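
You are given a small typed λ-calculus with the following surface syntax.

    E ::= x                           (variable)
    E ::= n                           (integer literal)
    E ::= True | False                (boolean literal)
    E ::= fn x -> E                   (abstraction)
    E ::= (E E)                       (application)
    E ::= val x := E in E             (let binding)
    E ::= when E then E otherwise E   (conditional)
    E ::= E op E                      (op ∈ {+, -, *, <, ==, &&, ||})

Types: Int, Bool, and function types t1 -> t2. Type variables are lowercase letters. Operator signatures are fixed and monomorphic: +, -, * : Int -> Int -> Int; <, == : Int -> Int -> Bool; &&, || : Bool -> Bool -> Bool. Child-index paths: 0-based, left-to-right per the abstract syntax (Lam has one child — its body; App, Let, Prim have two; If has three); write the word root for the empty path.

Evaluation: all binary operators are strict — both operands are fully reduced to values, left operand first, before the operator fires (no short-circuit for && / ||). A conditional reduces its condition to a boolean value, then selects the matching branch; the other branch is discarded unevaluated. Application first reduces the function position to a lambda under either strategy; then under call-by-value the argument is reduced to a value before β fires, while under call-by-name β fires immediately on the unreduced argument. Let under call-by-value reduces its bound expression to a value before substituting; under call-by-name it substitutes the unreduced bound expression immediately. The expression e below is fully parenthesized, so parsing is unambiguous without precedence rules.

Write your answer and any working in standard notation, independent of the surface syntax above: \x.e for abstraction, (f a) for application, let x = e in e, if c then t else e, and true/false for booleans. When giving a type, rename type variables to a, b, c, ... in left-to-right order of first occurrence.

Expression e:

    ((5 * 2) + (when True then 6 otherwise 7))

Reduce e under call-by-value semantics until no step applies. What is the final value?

Working:
step 0: ((5 * 2) + (if true then 6 else 7))
step 1: [delta@0] (10 + (if true then 6 else 7))
step 2: [if@1] (10 + 6)
step 3: [delta@root] 16

Answer: 16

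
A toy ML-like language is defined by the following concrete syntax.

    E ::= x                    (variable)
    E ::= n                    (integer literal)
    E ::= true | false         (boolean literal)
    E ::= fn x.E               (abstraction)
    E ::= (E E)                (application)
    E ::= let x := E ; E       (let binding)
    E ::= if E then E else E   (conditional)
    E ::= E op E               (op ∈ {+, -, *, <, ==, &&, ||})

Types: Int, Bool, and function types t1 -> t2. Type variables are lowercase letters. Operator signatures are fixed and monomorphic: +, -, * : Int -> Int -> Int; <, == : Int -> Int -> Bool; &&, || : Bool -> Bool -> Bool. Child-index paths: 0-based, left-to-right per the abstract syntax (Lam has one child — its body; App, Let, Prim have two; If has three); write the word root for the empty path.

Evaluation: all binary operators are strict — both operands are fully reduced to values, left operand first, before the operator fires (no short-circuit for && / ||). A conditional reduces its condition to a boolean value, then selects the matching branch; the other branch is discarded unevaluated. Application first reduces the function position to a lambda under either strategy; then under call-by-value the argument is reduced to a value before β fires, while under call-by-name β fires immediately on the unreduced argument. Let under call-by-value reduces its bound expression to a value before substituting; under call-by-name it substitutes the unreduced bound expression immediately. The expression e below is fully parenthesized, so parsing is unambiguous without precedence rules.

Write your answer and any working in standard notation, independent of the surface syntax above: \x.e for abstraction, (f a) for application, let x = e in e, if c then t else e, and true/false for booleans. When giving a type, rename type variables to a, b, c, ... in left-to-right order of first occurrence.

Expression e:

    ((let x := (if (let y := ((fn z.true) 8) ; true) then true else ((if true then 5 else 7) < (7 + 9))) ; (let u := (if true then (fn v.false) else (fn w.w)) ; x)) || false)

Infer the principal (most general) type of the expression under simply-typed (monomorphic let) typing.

Answer: Bool

Trace:
\z._ : a -> Bool
  unify a -> Bool ~ Int -> b
  unify a ~ Int
  unify Bool ~ b
_ _ : Bool
let y : Bool
  unify Bool ~ Bool
  unify Bool ~ Bool
  unify Int ~ Int
  unify Int ~ Int
  unify Int ~ Int
  unify Int ~ Int
  unify Int ~ Int
  unify Bool ~ Bool
let x : Bool
  unify Bool ~ Bool
\v._ : c -> Bool
w : d
\w._ : d -> d
  unify c -> Bool ~ d -> d
  unify c ~ d
  unify Bool ~ d
let u : Bool -> Bool
x : Bool
  unify Bool ~ Bool
  unify Bool ~ Bool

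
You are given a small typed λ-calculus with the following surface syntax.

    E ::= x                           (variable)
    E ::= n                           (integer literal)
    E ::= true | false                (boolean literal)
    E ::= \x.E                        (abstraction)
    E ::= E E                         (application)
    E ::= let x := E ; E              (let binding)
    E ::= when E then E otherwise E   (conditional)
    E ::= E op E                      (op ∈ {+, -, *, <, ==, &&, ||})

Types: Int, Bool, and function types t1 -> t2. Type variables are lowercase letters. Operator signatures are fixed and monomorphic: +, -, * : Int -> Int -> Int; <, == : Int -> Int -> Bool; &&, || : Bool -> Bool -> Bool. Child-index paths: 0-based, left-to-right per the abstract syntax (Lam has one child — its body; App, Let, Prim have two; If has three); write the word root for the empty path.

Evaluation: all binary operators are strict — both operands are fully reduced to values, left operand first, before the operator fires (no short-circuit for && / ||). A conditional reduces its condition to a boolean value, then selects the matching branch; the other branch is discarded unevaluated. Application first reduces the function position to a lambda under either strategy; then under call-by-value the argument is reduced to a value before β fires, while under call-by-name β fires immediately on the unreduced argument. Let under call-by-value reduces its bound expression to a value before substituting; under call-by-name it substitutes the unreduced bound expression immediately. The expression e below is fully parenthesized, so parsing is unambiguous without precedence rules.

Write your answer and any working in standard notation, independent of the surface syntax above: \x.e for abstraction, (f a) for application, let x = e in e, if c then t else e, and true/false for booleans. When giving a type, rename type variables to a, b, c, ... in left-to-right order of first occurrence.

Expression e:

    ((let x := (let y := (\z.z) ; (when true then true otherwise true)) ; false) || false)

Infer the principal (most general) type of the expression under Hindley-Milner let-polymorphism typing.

Derivation:
z : a
\z._ : a -> a
let y : forall. a -> a
  unify Bool ~ Bool
  unify Bool ~ Bool
let x : Bool
  unify Bool ~ Bool
  unify Bool ~ Bool

Answer: Bool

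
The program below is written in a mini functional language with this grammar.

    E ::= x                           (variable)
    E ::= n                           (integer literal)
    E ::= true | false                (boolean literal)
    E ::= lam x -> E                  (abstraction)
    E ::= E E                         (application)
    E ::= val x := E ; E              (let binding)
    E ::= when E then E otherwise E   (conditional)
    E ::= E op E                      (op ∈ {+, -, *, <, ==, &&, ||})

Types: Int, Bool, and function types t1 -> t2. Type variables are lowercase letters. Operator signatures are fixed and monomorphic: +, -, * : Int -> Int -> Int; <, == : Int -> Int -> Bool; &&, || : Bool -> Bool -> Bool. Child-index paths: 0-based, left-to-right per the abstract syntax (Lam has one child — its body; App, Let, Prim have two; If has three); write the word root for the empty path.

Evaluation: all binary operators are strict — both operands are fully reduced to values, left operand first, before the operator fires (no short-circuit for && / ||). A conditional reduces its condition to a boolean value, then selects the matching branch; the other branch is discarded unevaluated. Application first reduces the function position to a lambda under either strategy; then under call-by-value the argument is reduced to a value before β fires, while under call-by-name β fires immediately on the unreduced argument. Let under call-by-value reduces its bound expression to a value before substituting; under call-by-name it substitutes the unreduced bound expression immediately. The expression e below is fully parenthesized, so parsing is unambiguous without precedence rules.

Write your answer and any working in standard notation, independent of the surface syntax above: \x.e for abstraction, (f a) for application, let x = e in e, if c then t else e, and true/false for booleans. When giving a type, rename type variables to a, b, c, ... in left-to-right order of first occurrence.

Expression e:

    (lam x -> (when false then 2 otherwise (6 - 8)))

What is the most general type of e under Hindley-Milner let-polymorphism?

Answer: a -> Int

Trace:
  unify Bool ~ Bool
  unify Int ~ Int
  unify Int ~ Int
  unify Int ~ Int
\x._ : a -> Int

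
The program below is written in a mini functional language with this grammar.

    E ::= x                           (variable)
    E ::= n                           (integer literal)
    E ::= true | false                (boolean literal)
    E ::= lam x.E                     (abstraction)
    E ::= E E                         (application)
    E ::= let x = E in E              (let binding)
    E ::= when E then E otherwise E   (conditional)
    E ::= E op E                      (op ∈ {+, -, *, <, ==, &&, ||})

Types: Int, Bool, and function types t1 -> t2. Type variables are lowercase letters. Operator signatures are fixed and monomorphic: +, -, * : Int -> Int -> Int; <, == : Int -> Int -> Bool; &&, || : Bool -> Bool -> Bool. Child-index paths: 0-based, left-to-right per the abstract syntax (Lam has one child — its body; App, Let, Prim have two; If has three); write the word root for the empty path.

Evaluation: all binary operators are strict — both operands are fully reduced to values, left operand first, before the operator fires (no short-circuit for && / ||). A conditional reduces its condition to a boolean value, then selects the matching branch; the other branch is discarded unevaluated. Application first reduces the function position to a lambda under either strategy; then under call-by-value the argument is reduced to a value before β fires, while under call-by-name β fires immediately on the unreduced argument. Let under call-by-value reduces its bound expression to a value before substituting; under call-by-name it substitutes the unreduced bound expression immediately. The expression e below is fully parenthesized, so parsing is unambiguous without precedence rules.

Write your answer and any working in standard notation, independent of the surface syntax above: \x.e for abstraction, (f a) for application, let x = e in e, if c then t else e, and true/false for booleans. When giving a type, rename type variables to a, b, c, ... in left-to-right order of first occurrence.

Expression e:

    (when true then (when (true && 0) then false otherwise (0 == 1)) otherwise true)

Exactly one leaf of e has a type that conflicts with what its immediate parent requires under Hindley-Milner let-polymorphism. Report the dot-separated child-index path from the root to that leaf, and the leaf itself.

Derivation:
  unify Bool ~ Bool
  unify Bool ~ Bool
  unify Int ~ Bool
  FAIL: mismatch Int ~ Bool

Answer: 1.0.1 : 0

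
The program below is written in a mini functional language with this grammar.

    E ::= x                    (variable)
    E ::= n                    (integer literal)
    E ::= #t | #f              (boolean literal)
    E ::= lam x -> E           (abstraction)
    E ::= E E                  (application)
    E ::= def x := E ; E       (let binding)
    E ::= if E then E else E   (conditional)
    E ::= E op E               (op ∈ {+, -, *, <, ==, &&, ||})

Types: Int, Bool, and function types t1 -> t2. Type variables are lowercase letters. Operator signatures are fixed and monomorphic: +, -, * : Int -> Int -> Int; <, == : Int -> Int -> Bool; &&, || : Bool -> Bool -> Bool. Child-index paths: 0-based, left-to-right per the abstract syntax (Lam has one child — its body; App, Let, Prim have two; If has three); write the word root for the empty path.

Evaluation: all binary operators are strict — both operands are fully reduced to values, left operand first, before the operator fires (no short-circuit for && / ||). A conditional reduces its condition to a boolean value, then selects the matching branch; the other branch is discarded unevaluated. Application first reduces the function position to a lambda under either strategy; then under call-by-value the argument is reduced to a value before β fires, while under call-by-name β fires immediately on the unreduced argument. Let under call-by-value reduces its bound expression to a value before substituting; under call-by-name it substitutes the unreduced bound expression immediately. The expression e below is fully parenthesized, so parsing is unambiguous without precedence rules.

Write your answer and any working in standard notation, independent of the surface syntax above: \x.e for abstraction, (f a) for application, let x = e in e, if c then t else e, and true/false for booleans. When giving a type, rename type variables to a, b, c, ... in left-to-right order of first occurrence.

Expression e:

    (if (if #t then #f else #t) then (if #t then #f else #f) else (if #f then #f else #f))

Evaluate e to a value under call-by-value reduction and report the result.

Derivation:
step 0: (if (if true then false else true) then (if true then false else false) else (if false then false else false))
step 1: [if@0] (if false then (if true then false else false) else (if false then false else false))
step 2: [if@root] (if false then false else false)
step 3: [if@root] false

Answer: false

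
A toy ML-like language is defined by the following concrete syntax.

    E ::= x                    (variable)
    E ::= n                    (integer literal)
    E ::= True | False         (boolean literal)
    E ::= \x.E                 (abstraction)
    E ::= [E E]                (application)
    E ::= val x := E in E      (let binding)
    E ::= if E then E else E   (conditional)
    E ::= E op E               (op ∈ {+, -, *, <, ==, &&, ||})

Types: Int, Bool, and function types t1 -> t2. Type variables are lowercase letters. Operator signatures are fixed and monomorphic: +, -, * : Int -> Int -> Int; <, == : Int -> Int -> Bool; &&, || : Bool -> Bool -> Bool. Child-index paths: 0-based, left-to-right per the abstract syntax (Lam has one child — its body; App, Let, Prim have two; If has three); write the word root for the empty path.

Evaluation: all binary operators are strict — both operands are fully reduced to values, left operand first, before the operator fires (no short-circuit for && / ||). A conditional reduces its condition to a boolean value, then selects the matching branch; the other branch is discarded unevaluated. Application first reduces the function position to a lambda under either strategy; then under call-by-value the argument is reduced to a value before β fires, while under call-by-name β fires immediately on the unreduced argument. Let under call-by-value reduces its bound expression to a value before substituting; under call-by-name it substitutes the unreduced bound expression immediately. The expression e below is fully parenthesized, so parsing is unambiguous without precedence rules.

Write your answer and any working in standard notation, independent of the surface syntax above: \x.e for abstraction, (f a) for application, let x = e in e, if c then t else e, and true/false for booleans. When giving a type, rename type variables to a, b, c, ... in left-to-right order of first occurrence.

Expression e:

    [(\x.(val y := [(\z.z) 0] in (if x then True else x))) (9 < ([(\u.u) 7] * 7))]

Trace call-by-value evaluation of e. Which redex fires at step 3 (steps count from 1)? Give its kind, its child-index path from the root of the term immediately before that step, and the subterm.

Answer: delta at 1 : (9 < 49)

Trace:
step 0: ((\x.(let y = ((\z.z) 0) in (if x then true else x))) (9 < (((\u.u) 7) * 7)))
step 1: [beta@1.1.0] ((\x.(let y = ((\z.z) 0) in (if x then true else x))) (9 < (7 * 7)))
step 2: [delta@1.1] ((\x.(let y = ((\z.z) 0) in (if x then true else x))) (9 < 49))
step 3: [delta@1] ((\x.(let y = ((\z.z) 0) in (if x then true else x))) true)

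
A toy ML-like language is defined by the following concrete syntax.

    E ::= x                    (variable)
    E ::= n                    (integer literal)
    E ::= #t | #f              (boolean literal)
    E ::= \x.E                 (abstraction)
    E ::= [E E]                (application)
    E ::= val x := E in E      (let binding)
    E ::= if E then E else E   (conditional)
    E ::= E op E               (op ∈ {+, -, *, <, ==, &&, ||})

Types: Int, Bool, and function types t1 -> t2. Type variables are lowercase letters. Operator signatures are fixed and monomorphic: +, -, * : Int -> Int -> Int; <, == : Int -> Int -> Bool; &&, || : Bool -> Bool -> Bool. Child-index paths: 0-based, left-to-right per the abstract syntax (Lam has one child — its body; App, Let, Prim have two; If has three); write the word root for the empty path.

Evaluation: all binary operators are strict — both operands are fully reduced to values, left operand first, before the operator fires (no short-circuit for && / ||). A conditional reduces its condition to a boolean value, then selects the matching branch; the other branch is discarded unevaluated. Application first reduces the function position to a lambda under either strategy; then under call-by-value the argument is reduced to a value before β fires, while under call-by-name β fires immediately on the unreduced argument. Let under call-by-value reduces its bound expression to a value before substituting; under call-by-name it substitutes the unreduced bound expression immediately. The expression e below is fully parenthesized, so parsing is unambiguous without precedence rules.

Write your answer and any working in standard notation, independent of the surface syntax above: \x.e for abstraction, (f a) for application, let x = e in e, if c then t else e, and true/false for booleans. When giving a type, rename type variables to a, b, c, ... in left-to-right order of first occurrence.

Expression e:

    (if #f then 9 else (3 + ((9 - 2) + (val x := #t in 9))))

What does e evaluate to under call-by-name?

Trace:
step 0: (if false then 9 else (3 + ((9 - 2) + (let x = true in 9))))
step 1: [if@root] (3 + ((9 - 2) + (let x = true in 9)))
step 2: [delta@1.0] (3 + (7 + (let x = true in 9)))
step 3: [let@1.1] (3 + (7 + 9))
step 4: [delta@1] (3 + 16)
step 5: [delta@root] 19

Answer: 19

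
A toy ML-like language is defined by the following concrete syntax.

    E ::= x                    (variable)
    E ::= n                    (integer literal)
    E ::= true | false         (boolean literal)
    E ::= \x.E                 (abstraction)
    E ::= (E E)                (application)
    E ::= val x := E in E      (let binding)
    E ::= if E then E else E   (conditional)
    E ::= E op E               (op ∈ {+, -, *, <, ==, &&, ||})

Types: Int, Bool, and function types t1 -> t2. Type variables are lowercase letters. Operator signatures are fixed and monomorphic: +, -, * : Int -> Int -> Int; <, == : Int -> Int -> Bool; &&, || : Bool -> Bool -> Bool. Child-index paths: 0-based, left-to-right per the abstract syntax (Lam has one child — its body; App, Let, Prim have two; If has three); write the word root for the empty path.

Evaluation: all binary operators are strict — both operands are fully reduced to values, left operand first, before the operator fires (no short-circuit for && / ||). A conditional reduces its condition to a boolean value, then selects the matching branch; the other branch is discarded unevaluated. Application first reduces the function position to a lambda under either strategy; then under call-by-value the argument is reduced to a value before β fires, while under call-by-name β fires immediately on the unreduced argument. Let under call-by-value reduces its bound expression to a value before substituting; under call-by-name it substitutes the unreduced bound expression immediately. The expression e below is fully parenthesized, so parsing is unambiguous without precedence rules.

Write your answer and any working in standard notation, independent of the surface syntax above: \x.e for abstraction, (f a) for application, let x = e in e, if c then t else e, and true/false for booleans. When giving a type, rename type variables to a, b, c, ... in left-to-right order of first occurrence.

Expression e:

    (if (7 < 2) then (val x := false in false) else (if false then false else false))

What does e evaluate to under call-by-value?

Answer: false

Working:
step 0: (if (7 < 2) then (let x = false in false) else (if false then false else false))
step 1: [delta@0] (if false then (let x = false in false) else (if false then false else false))
step 2: [if@root] (if false then false else false)
step 3: [if@root] false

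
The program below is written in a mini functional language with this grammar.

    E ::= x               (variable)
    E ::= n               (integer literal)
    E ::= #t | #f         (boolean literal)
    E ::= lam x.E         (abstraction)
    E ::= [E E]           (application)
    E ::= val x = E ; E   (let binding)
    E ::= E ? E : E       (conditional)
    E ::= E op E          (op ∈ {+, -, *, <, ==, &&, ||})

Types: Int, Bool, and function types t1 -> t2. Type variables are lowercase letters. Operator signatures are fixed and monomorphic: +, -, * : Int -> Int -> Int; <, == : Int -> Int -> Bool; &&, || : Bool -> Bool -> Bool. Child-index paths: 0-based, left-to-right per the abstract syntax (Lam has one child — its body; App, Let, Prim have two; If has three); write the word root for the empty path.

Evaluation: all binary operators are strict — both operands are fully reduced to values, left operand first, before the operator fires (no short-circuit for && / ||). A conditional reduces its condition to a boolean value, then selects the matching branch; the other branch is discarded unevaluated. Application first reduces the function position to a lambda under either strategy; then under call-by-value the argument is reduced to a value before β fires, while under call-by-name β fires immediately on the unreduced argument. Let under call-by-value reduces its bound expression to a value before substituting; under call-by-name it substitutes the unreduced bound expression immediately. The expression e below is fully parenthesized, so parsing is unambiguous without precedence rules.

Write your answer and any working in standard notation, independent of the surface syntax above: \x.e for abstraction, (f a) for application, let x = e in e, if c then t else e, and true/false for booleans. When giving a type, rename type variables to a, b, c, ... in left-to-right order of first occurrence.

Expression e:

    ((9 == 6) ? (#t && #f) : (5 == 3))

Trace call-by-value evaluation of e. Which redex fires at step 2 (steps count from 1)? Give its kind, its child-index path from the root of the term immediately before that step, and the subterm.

Answer: if at root : (if false then (true && false) else (5 == 3))

Working:
step 0: (if (9 == 6) then (true && false) else (5 == 3))
step 1: [delta@0] (if false then (true && false) else (5 == 3))
step 2: [if@root] (5 == 3)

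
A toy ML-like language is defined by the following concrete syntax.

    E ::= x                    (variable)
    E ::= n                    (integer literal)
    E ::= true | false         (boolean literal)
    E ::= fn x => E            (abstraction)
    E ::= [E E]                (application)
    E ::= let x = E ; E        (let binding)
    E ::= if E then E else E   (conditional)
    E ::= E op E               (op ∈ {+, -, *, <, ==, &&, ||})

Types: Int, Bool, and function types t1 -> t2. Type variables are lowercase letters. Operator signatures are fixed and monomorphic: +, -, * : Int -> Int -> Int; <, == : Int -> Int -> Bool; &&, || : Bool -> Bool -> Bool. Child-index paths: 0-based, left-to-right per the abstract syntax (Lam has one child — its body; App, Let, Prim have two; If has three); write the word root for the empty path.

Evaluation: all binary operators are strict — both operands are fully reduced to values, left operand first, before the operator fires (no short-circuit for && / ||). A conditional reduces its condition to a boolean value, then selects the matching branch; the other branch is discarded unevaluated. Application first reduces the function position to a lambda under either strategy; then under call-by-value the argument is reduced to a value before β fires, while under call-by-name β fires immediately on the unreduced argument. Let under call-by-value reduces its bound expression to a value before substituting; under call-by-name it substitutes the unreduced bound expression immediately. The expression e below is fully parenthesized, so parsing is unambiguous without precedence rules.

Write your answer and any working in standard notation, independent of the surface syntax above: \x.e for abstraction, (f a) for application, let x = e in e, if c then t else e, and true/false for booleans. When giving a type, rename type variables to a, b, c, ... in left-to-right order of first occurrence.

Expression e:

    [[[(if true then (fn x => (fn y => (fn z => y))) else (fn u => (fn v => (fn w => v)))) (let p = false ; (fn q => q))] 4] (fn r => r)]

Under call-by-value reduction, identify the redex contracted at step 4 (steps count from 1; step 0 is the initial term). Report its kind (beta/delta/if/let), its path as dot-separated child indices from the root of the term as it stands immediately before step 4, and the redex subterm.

Trace:
step 0: ((((if true then (\x.(\y.(\z.y))) else (\u.(\v.(\w.v)))) (let p = false in (\q.q))) 4) (\r.r))
step 1: [if@0.0.0] ((((\x.(\y.(\z.y))) (let p = false in (\q.q))) 4) (\r.r))
step 2: [let@0.0.1] ((((\x.(\y.(\z.y))) (\q.q)) 4) (\r.r))
step 3: [beta@0.0] (((\y.(\z.y)) 4) (\r.r))
step 4: [beta@0] ((\z.4) (\r.r))

Answer: beta at 0 : ((\y.(\z.y)) 4)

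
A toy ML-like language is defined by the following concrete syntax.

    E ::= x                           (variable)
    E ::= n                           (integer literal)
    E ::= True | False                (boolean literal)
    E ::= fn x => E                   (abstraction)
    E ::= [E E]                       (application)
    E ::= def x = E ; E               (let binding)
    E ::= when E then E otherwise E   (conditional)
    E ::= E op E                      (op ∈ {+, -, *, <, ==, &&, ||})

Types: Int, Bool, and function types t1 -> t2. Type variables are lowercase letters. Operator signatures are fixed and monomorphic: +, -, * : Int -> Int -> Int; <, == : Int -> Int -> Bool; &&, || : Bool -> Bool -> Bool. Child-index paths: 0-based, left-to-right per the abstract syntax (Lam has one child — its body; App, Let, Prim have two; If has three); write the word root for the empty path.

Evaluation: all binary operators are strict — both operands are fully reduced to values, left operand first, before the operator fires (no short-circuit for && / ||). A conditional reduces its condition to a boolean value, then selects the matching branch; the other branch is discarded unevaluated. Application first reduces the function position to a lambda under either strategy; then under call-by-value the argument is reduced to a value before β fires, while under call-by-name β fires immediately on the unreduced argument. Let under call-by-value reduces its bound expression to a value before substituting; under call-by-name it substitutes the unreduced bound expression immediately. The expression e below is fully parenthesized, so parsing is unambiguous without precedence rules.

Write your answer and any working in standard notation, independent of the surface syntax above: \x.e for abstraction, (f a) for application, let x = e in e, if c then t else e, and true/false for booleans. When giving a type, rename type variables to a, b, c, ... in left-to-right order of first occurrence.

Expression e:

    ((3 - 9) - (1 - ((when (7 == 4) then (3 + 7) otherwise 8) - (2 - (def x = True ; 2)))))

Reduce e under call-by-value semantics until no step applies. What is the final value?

Derivation:
step 0: ((3 - 9) - (1 - ((if (7 == 4) then (3 + 7) else 8) - (2 - (let x = true in 2)))))
step 1: [delta@0] (-6 - (1 - ((if (7 == 4) then (3 + 7) else 8) - (2 - (let x = true in 2)))))
step 2: [delta@1.1.0.0] (-6 - (1 - ((if false then (3 + 7) else 8) - (2 - (let x = true in 2)))))
step 3: [if@1.1.0] (-6 - (1 - (8 - (2 - (let x = true in 2)))))
step 4: [let@1.1.1.1] (-6 - (1 - (8 - (2 - 2))))
step 5: [delta@1.1.1] (-6 - (1 - (8 - 0)))
step 6: [delta@1.1] (-6 - (1 - 8))
step 7: [delta@1] (-6 - -7)
step 8: [delta@root] 1

Answer: 1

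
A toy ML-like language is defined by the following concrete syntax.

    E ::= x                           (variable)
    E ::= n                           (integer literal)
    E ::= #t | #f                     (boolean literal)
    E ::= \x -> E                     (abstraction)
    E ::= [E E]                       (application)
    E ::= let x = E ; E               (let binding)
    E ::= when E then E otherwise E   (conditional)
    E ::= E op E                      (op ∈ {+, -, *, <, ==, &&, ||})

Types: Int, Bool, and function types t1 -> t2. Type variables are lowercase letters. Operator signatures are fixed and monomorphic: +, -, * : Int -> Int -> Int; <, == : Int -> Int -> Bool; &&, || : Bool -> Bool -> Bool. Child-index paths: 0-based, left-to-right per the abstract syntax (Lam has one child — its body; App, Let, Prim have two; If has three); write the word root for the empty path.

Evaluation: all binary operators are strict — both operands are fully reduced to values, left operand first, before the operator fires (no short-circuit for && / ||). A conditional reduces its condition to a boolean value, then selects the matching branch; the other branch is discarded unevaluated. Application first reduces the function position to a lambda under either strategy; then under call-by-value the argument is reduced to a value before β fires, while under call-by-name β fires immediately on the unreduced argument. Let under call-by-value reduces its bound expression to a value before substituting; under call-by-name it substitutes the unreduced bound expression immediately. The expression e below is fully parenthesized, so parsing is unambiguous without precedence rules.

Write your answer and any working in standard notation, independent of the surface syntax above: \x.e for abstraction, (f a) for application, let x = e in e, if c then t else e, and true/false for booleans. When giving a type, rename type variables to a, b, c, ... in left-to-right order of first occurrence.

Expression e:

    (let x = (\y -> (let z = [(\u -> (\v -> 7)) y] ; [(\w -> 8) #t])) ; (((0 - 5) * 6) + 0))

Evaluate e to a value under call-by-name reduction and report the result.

Derivation:
step 0: (let x = (\y.(let z = ((\u.(\v.7)) y) in ((\w.8) true))) in (((0 - 5) * 6) + 0))
step 1: [let@root] (((0 - 5) * 6) + 0)
step 2: [delta@0.0] ((-5 * 6) + 0)
step 3: [delta@0] (-30 + 0)
step 4: [delta@root] -30

Answer: -30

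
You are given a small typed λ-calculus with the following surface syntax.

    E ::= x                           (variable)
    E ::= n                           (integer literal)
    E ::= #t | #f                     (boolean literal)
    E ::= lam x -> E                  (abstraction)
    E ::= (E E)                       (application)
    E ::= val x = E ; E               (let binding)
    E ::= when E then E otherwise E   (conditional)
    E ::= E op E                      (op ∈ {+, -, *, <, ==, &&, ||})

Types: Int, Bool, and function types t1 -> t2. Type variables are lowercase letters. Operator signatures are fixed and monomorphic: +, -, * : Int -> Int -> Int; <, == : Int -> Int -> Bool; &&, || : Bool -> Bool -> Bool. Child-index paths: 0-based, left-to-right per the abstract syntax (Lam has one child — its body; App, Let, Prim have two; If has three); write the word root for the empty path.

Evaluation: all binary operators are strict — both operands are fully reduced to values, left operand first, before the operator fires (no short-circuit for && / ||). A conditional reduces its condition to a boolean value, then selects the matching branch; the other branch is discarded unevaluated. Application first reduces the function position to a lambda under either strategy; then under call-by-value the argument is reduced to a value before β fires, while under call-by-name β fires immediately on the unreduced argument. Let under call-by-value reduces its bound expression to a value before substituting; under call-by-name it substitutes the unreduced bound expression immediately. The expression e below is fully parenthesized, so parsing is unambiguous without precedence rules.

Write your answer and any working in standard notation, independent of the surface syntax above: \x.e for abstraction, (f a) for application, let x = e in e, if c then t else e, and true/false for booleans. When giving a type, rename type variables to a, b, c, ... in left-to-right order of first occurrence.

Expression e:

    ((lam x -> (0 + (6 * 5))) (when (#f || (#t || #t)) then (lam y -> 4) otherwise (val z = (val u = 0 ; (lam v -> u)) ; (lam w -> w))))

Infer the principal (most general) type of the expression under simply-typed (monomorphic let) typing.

Answer: Int

Derivation:
  unify Int ~ Int
  unify Int ~ Int
  unify Int ~ Int
  unify Int ~ Int
\x._ : a -> Int
  unify Bool ~ Bool
  unify Bool ~ Bool
  unify Bool ~ Bool
  unify Bool ~ Bool
  unify Bool ~ Bool
\y._ : b -> Int
let u : Int
u : Int
\v._ : c -> Int
let z : c -> Int
w : d
\w._ : d -> d
  unify b -> Int ~ d -> d
  unify b ~ d
  unify Int ~ d
  unify a -> Int ~ (Int -> Int) -> e
  unify a ~ Int -> Int
  unify Int ~ e
_ _ : Int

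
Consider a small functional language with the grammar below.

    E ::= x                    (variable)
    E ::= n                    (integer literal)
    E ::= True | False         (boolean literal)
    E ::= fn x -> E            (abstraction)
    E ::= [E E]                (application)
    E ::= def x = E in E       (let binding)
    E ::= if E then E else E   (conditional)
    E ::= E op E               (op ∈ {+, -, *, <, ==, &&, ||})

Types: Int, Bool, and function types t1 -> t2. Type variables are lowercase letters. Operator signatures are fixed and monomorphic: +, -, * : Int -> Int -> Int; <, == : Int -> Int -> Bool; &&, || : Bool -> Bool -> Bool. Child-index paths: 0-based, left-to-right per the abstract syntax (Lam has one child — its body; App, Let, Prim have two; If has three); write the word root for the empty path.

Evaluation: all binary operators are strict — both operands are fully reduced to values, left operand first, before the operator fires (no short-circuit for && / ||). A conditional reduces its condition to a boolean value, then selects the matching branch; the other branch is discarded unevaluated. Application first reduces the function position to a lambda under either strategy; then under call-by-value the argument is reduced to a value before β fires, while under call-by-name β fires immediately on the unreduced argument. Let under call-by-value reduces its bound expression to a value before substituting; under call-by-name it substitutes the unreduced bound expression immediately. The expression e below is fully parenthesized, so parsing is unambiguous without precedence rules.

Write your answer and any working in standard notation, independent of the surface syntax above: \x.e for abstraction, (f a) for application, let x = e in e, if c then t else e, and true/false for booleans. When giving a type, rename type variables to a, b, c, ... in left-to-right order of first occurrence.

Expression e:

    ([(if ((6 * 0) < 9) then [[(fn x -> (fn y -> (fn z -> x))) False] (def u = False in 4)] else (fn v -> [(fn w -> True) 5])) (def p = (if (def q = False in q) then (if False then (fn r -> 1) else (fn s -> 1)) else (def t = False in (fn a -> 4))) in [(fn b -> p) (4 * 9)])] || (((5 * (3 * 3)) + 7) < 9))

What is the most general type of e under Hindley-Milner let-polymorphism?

Answer: Bool

Trace:
  unify Int ~ Int
  unify Int ~ Int
  unify Int ~ Int
  unify Int ~ Int
  unify Bool ~ Bool
x : a
\z._ : c -> a
\y._ : b -> c -> a
\x._ : a -> b -> c -> a
  unify a -> b -> c -> a ~ Bool -> d
  unify a ~ Bool
  unify b -> c -> Bool ~ d
_ _ : b -> c -> Bool
let u : Bool
  unify b -> c -> Bool ~ Int -> e
  unify b ~ Int
  unify c -> Bool ~ e
_ _ : c -> Bool
\w._ : g -> Bool
  unify g -> Bool ~ Int -> h
  unify g ~ Int
  unify Bool ~ h
_ _ : Bool
\v._ : f -> Bool
  unify c -> Bool ~ f -> Bool
  unify c ~ f
  unify Bool ~ Bool
let q : Bool
q : Bool
  unify Bool ~ Bool
  unify Bool ~ Bool
\r._ : i -> Int
\s._ : j -> Int
  unify i -> Int ~ j -> Int
  unify i ~ j
  unify Int ~ Int
let t : Bool
\a._ : k -> Int
  unify j -> Int ~ k -> Int
  unify j ~ k
  unify Int ~ Int
let p : forall. k -> Int
p : m -> Int
\b._ : l -> m -> Int
  unify Int ~ Int
  unify Int ~ Int
  unify l -> m -> Int ~ Int -> n
  unify l ~ Int
  unify m -> Int ~ n
_ _ : m -> Int
  unify f -> Bool ~ (m -> Int) -> o
  unify f ~ m -> Int
  unify Bool ~ o
_ _ : Bool
  unify Bool ~ Bool
  unify Int ~ Int
  unify Int ~ Int
  unify Int ~ Int
  unify Int ~ Int
  unify Int ~ Int
  unify Int ~ Int
  unify Int ~ Int
  unify Int ~ Int
  unify Bool ~ Bool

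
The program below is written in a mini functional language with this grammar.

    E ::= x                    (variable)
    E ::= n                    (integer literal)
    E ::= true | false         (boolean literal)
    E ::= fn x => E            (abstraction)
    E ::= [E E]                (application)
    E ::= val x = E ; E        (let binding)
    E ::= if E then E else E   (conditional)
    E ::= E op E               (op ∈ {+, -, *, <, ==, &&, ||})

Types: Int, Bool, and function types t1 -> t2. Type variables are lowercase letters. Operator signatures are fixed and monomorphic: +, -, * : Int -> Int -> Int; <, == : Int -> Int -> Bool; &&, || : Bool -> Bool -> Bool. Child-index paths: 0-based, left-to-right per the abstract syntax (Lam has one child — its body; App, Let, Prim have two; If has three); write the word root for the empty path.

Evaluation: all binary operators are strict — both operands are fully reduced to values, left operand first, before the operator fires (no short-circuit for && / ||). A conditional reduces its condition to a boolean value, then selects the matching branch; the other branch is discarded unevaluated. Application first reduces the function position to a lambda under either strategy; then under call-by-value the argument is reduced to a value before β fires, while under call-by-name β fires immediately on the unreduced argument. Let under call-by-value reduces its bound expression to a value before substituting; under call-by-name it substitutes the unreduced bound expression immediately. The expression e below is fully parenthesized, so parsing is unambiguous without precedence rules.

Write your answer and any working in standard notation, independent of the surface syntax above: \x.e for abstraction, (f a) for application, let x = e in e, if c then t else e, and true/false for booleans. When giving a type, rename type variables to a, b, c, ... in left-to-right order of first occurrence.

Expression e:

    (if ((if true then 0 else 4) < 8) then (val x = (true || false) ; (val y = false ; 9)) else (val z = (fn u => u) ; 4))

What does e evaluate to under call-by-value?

Derivation:
step 0: (if ((if true then 0 else 4) < 8) then (let x = (true || false) in (let y = false in 9)) else (let z = (\u.u) in 4))
step 1: [if@0.0] (if (0 < 8) then (let x = (true || false) in (let y = false in 9)) else (let z = (\u.u) in 4))
step 2: [delta@0] (if true then (let x = (true || false) in (let y = false in 9)) else (let z = (\u.u) in 4))
step 3: [if@root] (let x = (true || false) in (let y = false in 9))
step 4: [delta@0] (let x = true in (let y = false in 9))
step 5: [let@root] (let y = false in 9)
step 6: [let@root] 9

Answer: 9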